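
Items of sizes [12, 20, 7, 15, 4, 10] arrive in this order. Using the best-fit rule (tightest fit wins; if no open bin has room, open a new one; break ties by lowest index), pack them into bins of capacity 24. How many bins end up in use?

4

  12 → bin 1 (new)  [load 12/24]
  20 → bin 2 (new)  [load 20/24]
  7 → bin 1  [load 19/24]
  15 → bin 3 (new)  [load 15/24]
  4 → bin 2  [load 24/24]
  10 → bin 4 (new)  [load 10/24]
4 bins opened.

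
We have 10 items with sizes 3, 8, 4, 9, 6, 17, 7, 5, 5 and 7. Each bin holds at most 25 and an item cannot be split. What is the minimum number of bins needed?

3

Total = 17 + 9 + 8 + 7 + 7 + 6 + 5 + 5 + 4 + 3 = 71.
Lower bound: ⌈71/25⌉ = 3 bins.
A packing using 3 bins:
  bin 1: 17 + 8 = 25
  bin 2: 9 + 7 + 7 = 23
  bin 3: 6 + 5 + 5 + 4 + 3 = 23
This matches the lower bound, so 3 is optimal.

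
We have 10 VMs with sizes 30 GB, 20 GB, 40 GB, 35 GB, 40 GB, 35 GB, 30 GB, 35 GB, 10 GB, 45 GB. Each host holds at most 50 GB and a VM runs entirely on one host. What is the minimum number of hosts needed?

8

Total = 45 + 40 + 40 + 35 + 35 + 35 + 30 + 30 + 20 + 10 = 320 GB.
Lower bound: ⌈320/50⌉ = 7 hosts.
Also, 8 VMs each exceed 25 GB, and no two of those can share a host, so at least 8 hosts are needed.
A packing using 8 hosts:
  host 1: 45 = 45
  host 2: 40 + 10 = 50
  host 3: 40 = 40
  host 4: 35 = 35
  host 5: 35 = 35
  host 6: 35 = 35
  host 7: 30 + 20 = 50
  host 8: 30 = 30
This matches the lower bound, so 8 is optimal.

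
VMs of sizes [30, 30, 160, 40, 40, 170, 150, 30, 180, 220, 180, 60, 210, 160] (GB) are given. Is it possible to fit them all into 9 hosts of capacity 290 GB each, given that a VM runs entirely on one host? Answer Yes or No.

Yes

A valid assignment using 8 hosts:
  host 1: 220 + 60 = 280
  host 2: 210 + 40 + 40 = 290
  host 3: 180 + 30 + 30 + 30 = 270
  host 4: 180 = 180
  host 5: 170 = 170
  host 6: 160 = 160
  host 7: 160 = 160
  host 8: 150 = 150
That uses only 8 ≤ 9, so 9 hosts are enough.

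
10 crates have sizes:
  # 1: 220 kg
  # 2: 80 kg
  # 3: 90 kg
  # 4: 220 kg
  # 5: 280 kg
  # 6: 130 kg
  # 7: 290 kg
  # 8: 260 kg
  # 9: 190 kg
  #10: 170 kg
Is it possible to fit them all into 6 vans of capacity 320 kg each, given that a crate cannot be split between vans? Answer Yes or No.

No

Total = 1930 kg; ⌈1930/320⌉ = 7.
At least 7 vans are required, but only 6 are allowed.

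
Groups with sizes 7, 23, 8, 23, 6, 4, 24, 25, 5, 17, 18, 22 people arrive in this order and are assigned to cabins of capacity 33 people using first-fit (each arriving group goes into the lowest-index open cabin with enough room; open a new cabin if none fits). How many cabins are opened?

  7 → cabin 1 (new)  [load 7/33]
  23 → cabin 1  [load 30/33]
  8 → cabin 2 (new)  [load 8/33]
  23 → cabin 2  [load 31/33]
  6 → cabin 3 (new)  [load 6/33]
  4 → cabin 3  [load 10/33]
  24 → cabin 4 (new)  [load 24/33]
  25 → cabin 5 (new)  [load 25/33]
  5 → cabin 3  [load 15/33]
  17 → cabin 3  [load 32/33]
  18 → cabin 6 (new)  [load 18/33]
  22 → cabin 7 (new)  [load 22/33]
7 cabins opened.

7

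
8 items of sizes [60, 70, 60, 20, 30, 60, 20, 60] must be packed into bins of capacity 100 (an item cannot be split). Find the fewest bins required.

Total = 70 + 60 + 60 + 60 + 60 + 30 + 20 + 20 = 380.
Lower bound: ⌈380/100⌉ = 4 bins.
Also, 5 items each exceed 50, and no two of those can share a bin, so at least 5 bins are needed.
A packing using 5 bins:
  bin 1: 70 + 30 = 100
  bin 2: 60 + 20 + 20 = 100
  bin 3: 60 = 60
  bin 4: 60 = 60
  bin 5: 60 = 60
This matches the lower bound, so 5 is optimal.

5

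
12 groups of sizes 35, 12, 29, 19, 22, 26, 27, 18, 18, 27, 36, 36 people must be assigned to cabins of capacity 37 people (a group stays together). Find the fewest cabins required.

Total = 36 + 36 + 35 + 29 + 27 + 27 + 26 + 22 + 19 + 18 + 18 + 12 = 305 people.
Lower bound: ⌈305/37⌉ = 9 cabins.
A packing using 10 cabins:
  cabin 1: 36 = 36
  cabin 2: 36 = 36
  cabin 3: 35 = 35
  cabin 4: 29 = 29
  cabin 5: 27 = 27
  cabin 6: 27 = 27
  cabin 7: 26 = 26
  cabin 8: 22 + 12 = 34
  cabin 9: 19 + 18 = 37
  cabin 10: 18 = 18
No arrangement into 9 cabins stays within capacity, so 10 is optimal.

10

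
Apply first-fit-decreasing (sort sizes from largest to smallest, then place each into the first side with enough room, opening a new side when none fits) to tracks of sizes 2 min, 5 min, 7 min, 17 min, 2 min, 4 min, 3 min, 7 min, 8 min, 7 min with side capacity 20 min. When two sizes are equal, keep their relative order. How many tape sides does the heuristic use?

Sorted descending: 17, 8, 7, 7, 7, 5, 4, 3, 2, 2.
  17 → side 1 (new)  [load 17/20]
  8 → side 2 (new)  [load 8/20]
  7 → side 2  [load 15/20]
  7 → side 3 (new)  [load 7/20]
  7 → side 3  [load 14/20]
  5 → side 2  [load 20/20]
  4 → side 3  [load 18/20]
  3 → side 1  [load 20/20]
  2 → side 3  [load 20/20]
  2 → side 4 (new)  [load 2/20]
4 tape sides opened.

4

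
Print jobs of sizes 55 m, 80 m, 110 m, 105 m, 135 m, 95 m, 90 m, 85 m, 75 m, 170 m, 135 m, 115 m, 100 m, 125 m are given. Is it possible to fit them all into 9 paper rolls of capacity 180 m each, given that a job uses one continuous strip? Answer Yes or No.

Total = 1475 m; ⌈1475/180⌉ = 9.
The bound of 9 does not rule out 9, but exhaustive search shows no assignment into 9 paper rolls of capacity 180 m exists — the minimum is 10.

No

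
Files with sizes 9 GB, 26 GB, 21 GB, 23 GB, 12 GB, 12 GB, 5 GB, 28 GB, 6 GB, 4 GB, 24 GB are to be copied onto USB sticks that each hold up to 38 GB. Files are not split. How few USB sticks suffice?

Total = 28 + 26 + 24 + 23 + 21 + 12 + 12 + 9 + 6 + 5 + 4 = 170 GB.
Lower bound: ⌈170/38⌉ = 5 USB sticks.
A packing using 5 USB sticks:
  USB stick 1: 28 + 9 = 37
  USB stick 2: 26 + 12 = 38
  USB stick 3: 24 + 12 = 36
  USB stick 4: 23 + 6 + 5 + 4 = 38
  USB stick 5: 21 = 21
This matches the lower bound, so 5 is optimal.

5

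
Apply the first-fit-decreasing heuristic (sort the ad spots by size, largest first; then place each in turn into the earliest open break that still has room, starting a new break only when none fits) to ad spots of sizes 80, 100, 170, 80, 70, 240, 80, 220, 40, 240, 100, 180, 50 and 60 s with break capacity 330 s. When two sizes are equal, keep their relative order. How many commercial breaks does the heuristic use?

6

Sorted descending: 240, 240, 220, 180, 170, 100, 100, 80, 80, 80, 70, 60, 50, 40.
  240 → break 1 (new)  [load 240/330]
  240 → break 2 (new)  [load 240/330]
  220 → break 3 (new)  [load 220/330]
  180 → break 4 (new)  [load 180/330]
  170 → break 5 (new)  [load 170/330]
  100 → break 3  [load 320/330]
  100 → break 4  [load 280/330]
  80 → break 1  [load 320/330]
  80 → break 2  [load 320/330]
  80 → break 5  [load 250/330]
  70 → break 5  [load 320/330]
  60 → break 6 (new)  [load 60/330]
  50 → break 4  [load 330/330]
  40 → break 6  [load 100/330]
6 commercial breaks opened.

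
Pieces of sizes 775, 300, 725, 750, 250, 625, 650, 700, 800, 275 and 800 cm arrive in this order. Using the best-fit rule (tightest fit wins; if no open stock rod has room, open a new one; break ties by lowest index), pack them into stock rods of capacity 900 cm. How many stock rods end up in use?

9

  775 → stock rod 1 (new)  [load 775/900]
  300 → stock rod 2 (new)  [load 300/900]
  725 → stock rod 3 (new)  [load 725/900]
  750 → stock rod 4 (new)  [load 750/900]
  250 → stock rod 2  [load 550/900]
  625 → stock rod 5 (new)  [load 625/900]
  650 → stock rod 6 (new)  [load 650/900]
  700 → stock rod 7 (new)  [load 700/900]
  800 → stock rod 8 (new)  [load 800/900]
  275 → stock rod 5  [load 900/900]
  800 → stock rod 9 (new)  [load 800/900]
9 stock rods opened.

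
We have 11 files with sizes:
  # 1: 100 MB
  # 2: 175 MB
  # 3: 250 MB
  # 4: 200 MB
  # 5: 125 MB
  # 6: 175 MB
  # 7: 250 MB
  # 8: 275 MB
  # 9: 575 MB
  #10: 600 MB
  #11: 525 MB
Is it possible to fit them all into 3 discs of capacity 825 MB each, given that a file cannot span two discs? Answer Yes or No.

No

Total = 3250 MB; ⌈3250/825⌉ = 4.
At least 4 discs are required, but only 3 are allowed.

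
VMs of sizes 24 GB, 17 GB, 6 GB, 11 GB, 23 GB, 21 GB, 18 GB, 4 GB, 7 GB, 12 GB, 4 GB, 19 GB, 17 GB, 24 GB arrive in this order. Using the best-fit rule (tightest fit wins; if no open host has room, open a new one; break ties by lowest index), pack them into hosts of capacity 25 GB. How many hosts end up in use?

9

  24 → host 1 (new)  [load 24/25]
  17 → host 2 (new)  [load 17/25]
  6 → host 2  [load 23/25]
  11 → host 3 (new)  [load 11/25]
  23 → host 4 (new)  [load 23/25]
  21 → host 5 (new)  [load 21/25]
  18 → host 6 (new)  [load 18/25]
  4 → host 5  [load 25/25]
  7 → host 6  [load 25/25]
  12 → host 3  [load 23/25]
  4 → host 7 (new)  [load 4/25]
  19 → host 7  [load 23/25]
  17 → host 8 (new)  [load 17/25]
  24 → host 9 (new)  [load 24/25]
9 hosts opened.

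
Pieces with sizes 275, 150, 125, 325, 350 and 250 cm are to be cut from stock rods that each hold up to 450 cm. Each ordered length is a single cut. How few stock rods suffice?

4

Total = 350 + 325 + 275 + 250 + 150 + 125 = 1475 cm.
Lower bound: ⌈1475/450⌉ = 4 stock rods.
A packing using 4 stock rods:
  stock rod 1: 350 = 350
  stock rod 2: 325 + 125 = 450
  stock rod 3: 275 + 150 = 425
  stock rod 4: 250 = 250
This matches the lower bound, so 4 is optimal.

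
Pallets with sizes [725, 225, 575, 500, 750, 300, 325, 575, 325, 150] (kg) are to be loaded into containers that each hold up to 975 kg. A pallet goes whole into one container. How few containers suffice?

5

Total = 750 + 725 + 575 + 575 + 500 + 325 + 325 + 300 + 225 + 150 = 4450 kg.
Lower bound: ⌈4450/975⌉ = 5 containers.
A packing using 5 containers:
  container 1: 750 + 225 = 975
  container 2: 725 + 150 = 875
  container 3: 575 + 325 = 900
  container 4: 575 + 325 = 900
  container 5: 500 + 300 = 800
This matches the lower bound, so 5 is optimal.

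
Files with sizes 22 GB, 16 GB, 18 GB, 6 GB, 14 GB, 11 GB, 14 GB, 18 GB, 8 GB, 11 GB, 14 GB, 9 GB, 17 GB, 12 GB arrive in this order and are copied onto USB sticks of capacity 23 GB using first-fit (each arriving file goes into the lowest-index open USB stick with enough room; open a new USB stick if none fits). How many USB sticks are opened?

10

  22 → USB stick 1 (new)  [load 22/23]
  16 → USB stick 2 (new)  [load 16/23]
  18 → USB stick 3 (new)  [load 18/23]
  6 → USB stick 2  [load 22/23]
  14 → USB stick 4 (new)  [load 14/23]
  11 → USB stick 5 (new)  [load 11/23]
  14 → USB stick 6 (new)  [load 14/23]
  18 → USB stick 7 (new)  [load 18/23]
  8 → USB stick 4  [load 22/23]
  11 → USB stick 5  [load 22/23]
  14 → USB stick 8 (new)  [load 14/23]
  9 → USB stick 6  [load 23/23]
  17 → USB stick 9 (new)  [load 17/23]
  12 → USB stick 10 (new)  [load 12/23]
10 USB sticks opened.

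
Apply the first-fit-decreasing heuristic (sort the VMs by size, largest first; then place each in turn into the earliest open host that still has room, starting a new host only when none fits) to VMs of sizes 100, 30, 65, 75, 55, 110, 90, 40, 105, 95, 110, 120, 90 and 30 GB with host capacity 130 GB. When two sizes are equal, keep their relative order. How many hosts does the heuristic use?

Sorted descending: 120, 110, 110, 105, 100, 95, 90, 90, 75, 65, 55, 40, 30, 30.
  120 → host 1 (new)  [load 120/130]
  110 → host 2 (new)  [load 110/130]
  110 → host 3 (new)  [load 110/130]
  105 → host 4 (new)  [load 105/130]
  100 → host 5 (new)  [load 100/130]
  95 → host 6 (new)  [load 95/130]
  90 → host 7 (new)  [load 90/130]
  90 → host 8 (new)  [load 90/130]
  75 → host 9 (new)  [load 75/130]
  65 → host 10 (new)  [load 65/130]
  55 → host 9  [load 130/130]
  40 → host 7  [load 130/130]
  30 → host 5  [load 130/130]
  30 → host 6  [load 125/130]
10 hosts opened.

10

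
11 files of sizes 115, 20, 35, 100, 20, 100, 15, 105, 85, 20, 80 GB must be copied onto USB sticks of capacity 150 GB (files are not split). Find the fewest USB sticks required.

Total = 115 + 105 + 100 + 100 + 85 + 80 + 35 + 20 + 20 + 20 + 15 = 695 GB.
Lower bound: ⌈695/150⌉ = 5 USB sticks.
Also, 6 files each exceed 75 GB, and no two of those can share a USB stick, so at least 6 USB sticks are needed.
A packing using 6 USB sticks:
  USB stick 1: 115 + 35 = 150
  USB stick 2: 105 + 20 + 20 = 145
  USB stick 3: 100 + 20 + 15 = 135
  USB stick 4: 100 = 100
  USB stick 5: 85 = 85
  USB stick 6: 80 = 80
This matches the lower bound, so 6 is optimal.

6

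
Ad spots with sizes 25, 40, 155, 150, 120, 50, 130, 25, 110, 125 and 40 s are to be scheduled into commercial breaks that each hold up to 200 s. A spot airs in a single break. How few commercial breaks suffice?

Total = 155 + 150 + 130 + 125 + 120 + 110 + 50 + 40 + 40 + 25 + 25 = 970 s.
Lower bound: ⌈970/200⌉ = 5 commercial breaks.
Also, 6 ad spots each exceed 100 s, and no two of those can share a break, so at least 6 commercial breaks are needed.
A packing using 6 commercial breaks:
  break 1: 155 + 40 = 195
  break 2: 150 + 50 = 200
  break 3: 130 + 40 + 25 = 195
  break 4: 125 + 25 = 150
  break 5: 120 = 120
  break 6: 110 = 110
This matches the lower bound, so 6 is optimal.

6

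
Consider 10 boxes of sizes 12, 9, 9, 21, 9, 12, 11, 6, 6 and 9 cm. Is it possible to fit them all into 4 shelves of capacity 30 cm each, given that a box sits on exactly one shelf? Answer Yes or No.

Yes

A valid assignment using 4 shelves:
  shelf 1: 21 + 9 = 30
  shelf 2: 12 + 12 + 6 = 30
  shelf 3: 11 + 9 + 9 = 29
  shelf 4: 9 + 6 = 15
Every load is within 30 cm, so 4 shelves suffice.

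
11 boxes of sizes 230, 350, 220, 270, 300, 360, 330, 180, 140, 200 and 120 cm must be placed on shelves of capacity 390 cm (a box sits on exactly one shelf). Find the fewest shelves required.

Total = 360 + 350 + 330 + 300 + 270 + 230 + 220 + 200 + 180 + 140 + 120 = 2700 cm.
Lower bound: ⌈2700/390⌉ = 7 shelves.
Also, 8 boxes each exceed 195 cm, and no two of those can share a shelf, so at least 8 shelves are needed.
A packing using 8 shelves:
  shelf 1: 360 = 360
  shelf 2: 350 = 350
  shelf 3: 330 = 330
  shelf 4: 300 = 300
  shelf 5: 270 + 120 = 390
  shelf 6: 230 + 140 = 370
  shelf 7: 220 = 220
  shelf 8: 200 + 180 = 380
This matches the lower bound, so 8 is optimal.

8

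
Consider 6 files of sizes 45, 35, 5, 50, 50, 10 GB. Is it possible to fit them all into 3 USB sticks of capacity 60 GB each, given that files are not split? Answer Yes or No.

Total = 195 GB; ⌈195/60⌉ = 4.
At least 4 USB sticks are required, but only 3 are allowed.

No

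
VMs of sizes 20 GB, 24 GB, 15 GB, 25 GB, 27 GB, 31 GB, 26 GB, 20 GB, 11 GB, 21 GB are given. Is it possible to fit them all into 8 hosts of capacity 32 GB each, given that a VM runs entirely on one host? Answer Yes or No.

No

Total = 220 GB; ⌈220/32⌉ = 7.
8 VMs each exceed half the capacity and cannot share a host, forcing at least 8 hosts.
The bound of 8 does not rule out 8, but exhaustive search shows no assignment into 8 hosts of capacity 32 GB exists — the minimum is 9.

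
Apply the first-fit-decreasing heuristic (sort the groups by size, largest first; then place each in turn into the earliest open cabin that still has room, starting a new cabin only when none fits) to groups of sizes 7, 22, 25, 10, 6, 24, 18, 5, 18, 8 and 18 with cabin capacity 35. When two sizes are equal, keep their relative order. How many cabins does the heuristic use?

Sorted descending: 25, 24, 22, 18, 18, 18, 10, 8, 7, 6, 5.
  25 → cabin 1 (new)  [load 25/35]
  24 → cabin 2 (new)  [load 24/35]
  22 → cabin 3 (new)  [load 22/35]
  18 → cabin 4 (new)  [load 18/35]
  18 → cabin 5 (new)  [load 18/35]
  18 → cabin 6 (new)  [load 18/35]
  10 → cabin 1  [load 35/35]
  8 → cabin 2  [load 32/35]
  7 → cabin 3  [load 29/35]
  6 → cabin 3  [load 35/35]
  5 → cabin 4  [load 23/35]
6 cabins opened.

6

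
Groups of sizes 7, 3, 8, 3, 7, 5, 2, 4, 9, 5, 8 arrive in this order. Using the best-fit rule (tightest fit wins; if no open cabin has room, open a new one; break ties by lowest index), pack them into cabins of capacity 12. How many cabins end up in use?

6

  7 → cabin 1 (new)  [load 7/12]
  3 → cabin 1  [load 10/12]
  8 → cabin 2 (new)  [load 8/12]
  3 → cabin 2  [load 11/12]
  7 → cabin 3 (new)  [load 7/12]
  5 → cabin 3  [load 12/12]
  2 → cabin 1  [load 12/12]
  4 → cabin 4 (new)  [load 4/12]
  9 → cabin 5 (new)  [load 9/12]
  5 → cabin 4  [load 9/12]
  8 → cabin 6 (new)  [load 8/12]
6 cabins opened.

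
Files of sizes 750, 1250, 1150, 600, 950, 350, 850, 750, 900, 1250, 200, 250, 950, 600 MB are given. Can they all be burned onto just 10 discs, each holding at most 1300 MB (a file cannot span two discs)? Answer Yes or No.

A valid assignment using 10 discs:
  disc 1: 1250 = 1250
  disc 2: 1250 = 1250
  disc 3: 1150 = 1150
  disc 4: 950 + 350 = 1300
  disc 5: 950 + 250 = 1200
  disc 6: 900 + 200 = 1100
  disc 7: 850 = 850
  disc 8: 750 = 750
  disc 9: 750 = 750
  disc 10: 600 + 600 = 1200
Every load is within 1300 MB, so 10 discs suffice.

Yes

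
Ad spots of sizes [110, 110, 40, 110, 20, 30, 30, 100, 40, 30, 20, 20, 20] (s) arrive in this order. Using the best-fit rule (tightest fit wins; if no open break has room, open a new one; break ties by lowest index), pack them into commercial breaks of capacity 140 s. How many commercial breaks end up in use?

  110 → break 1 (new)  [load 110/140]
  110 → break 2 (new)  [load 110/140]
  40 → break 3 (new)  [load 40/140]
  110 → break 4 (new)  [load 110/140]
  20 → break 1  [load 130/140]
  30 → break 2  [load 140/140]
  30 → break 4  [load 140/140]
  100 → break 3  [load 140/140]
  40 → break 5 (new)  [load 40/140]
  30 → break 5  [load 70/140]
  20 → break 5  [load 90/140]
  20 → break 5  [load 110/140]
  20 → break 5  [load 130/140]
5 commercial breaks opened.

5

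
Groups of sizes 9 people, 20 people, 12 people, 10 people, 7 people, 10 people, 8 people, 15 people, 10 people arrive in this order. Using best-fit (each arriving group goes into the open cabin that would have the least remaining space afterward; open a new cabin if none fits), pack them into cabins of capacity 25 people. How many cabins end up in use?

5

  9 → cabin 1 (new)  [load 9/25]
  20 → cabin 2 (new)  [load 20/25]
  12 → cabin 1  [load 21/25]
  10 → cabin 3 (new)  [load 10/25]
  7 → cabin 3  [load 17/25]
  10 → cabin 4 (new)  [load 10/25]
  8 → cabin 3  [load 25/25]
  15 → cabin 4  [load 25/25]
  10 → cabin 5 (new)  [load 10/25]
5 cabins opened.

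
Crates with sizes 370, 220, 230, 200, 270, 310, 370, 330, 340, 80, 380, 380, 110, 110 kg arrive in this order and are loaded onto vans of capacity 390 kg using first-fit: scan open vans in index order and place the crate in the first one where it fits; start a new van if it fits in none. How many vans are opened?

11

  370 → van 1 (new)  [load 370/390]
  220 → van 2 (new)  [load 220/390]
  230 → van 3 (new)  [load 230/390]
  200 → van 4 (new)  [load 200/390]
  270 → van 5 (new)  [load 270/390]
  310 → van 6 (new)  [load 310/390]
  370 → van 7 (new)  [load 370/390]
  330 → van 8 (new)  [load 330/390]
  340 → van 9 (new)  [load 340/390]
  80 → van 2  [load 300/390]
  380 → van 10 (new)  [load 380/390]
  380 → van 11 (new)  [load 380/390]
  110 → van 3  [load 340/390]
  110 → van 4  [load 310/390]
11 vans opened.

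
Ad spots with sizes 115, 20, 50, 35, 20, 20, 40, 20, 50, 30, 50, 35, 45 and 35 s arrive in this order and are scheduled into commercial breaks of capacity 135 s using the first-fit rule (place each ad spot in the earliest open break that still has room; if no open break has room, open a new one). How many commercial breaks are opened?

5

  115 → break 1 (new)  [load 115/135]
  20 → break 1  [load 135/135]
  50 → break 2 (new)  [load 50/135]
  35 → break 2  [load 85/135]
  20 → break 2  [load 105/135]
  20 → break 2  [load 125/135]
  40 → break 3 (new)  [load 40/135]
  20 → break 3  [load 60/135]
  50 → break 3  [load 110/135]
  30 → break 4 (new)  [load 30/135]
  50 → break 4  [load 80/135]
  35 → break 4  [load 115/135]
  45 → break 5 (new)  [load 45/135]
  35 → break 5  [load 80/135]
5 commercial breaks opened.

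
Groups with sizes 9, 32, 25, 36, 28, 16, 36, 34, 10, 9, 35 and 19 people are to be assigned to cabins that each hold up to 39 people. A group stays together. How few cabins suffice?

9

Total = 36 + 36 + 35 + 34 + 32 + 28 + 25 + 19 + 16 + 10 + 9 + 9 = 289 people.
Lower bound: ⌈289/39⌉ = 8 cabins.
A packing using 9 cabins:
  cabin 1: 36 = 36
  cabin 2: 36 = 36
  cabin 3: 35 = 35
  cabin 4: 34 = 34
  cabin 5: 32 = 32
  cabin 6: 28 + 10 = 38
  cabin 7: 25 + 9 = 34
  cabin 8: 19 + 16 = 35
  cabin 9: 9 = 9
No arrangement into 8 cabins stays within capacity, so 9 is optimal.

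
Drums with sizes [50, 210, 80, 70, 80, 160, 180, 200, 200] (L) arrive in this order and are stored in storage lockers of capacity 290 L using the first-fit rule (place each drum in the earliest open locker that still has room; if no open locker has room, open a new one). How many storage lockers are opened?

6

  50 → locker 1 (new)  [load 50/290]
  210 → locker 1  [load 260/290]
  80 → locker 2 (new)  [load 80/290]
  70 → locker 2  [load 150/290]
  80 → locker 2  [load 230/290]
  160 → locker 3 (new)  [load 160/290]
  180 → locker 4 (new)  [load 180/290]
  200 → locker 5 (new)  [load 200/290]
  200 → locker 6 (new)  [load 200/290]
6 storage lockers opened.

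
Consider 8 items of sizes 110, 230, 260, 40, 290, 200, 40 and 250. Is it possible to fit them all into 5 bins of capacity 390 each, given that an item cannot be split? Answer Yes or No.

Yes

A valid assignment using 5 bins:
  bin 1: 290 + 40 + 40 = 370
  bin 2: 260 + 110 = 370
  bin 3: 250 = 250
  bin 4: 230 = 230
  bin 5: 200 = 200
Every load is within 390, so 5 bins suffice.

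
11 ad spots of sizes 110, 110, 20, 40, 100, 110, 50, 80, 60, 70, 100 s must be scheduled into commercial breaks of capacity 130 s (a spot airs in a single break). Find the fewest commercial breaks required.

8

Total = 110 + 110 + 110 + 100 + 100 + 80 + 70 + 60 + 50 + 40 + 20 = 850 s.
Lower bound: ⌈850/130⌉ = 7 commercial breaks.
A packing using 8 commercial breaks:
  break 1: 110 + 20 = 130
  break 2: 110 = 110
  break 3: 110 = 110
  break 4: 100 = 100
  break 5: 100 = 100
  break 6: 80 + 50 = 130
  break 7: 70 + 60 = 130
  break 8: 40 = 40
No arrangement into 7 commercial breaks stays within capacity, so 8 is optimal.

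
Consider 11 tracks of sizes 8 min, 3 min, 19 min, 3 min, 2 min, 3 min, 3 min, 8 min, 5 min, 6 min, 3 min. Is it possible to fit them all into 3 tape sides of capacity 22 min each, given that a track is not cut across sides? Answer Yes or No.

Yes

A valid assignment using 3 tape sides:
  side 1: 19 + 3 = 22
  side 2: 8 + 8 + 6 = 22
  side 3: 5 + 3 + 3 + 3 + 3 + 2 = 19
Every load is within 22 min, so 3 tape sides suffice.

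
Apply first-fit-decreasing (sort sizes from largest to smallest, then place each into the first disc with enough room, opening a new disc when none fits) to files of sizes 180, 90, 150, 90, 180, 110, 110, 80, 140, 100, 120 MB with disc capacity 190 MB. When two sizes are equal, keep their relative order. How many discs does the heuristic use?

Sorted descending: 180, 180, 150, 140, 120, 110, 110, 100, 90, 90, 80.
  180 → disc 1 (new)  [load 180/190]
  180 → disc 2 (new)  [load 180/190]
  150 → disc 3 (new)  [load 150/190]
  140 → disc 4 (new)  [load 140/190]
  120 → disc 5 (new)  [load 120/190]
  110 → disc 6 (new)  [load 110/190]
  110 → disc 7 (new)  [load 110/190]
  100 → disc 8 (new)  [load 100/190]
  90 → disc 8  [load 190/190]
  90 → disc 9 (new)  [load 90/190]
  80 → disc 6  [load 190/190]
9 discs opened.

9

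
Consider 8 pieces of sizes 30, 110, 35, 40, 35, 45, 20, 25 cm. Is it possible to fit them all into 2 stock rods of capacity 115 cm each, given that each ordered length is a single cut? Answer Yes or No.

No

Total = 340 cm; ⌈340/115⌉ = 3.
At least 3 stock rods are required, but only 2 are allowed.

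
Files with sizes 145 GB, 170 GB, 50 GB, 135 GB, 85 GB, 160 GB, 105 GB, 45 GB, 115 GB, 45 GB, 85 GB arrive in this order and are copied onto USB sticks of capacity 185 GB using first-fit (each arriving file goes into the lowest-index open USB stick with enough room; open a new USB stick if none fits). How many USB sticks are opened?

  145 → USB stick 1 (new)  [load 145/185]
  170 → USB stick 2 (new)  [load 170/185]
  50 → USB stick 3 (new)  [load 50/185]
  135 → USB stick 3  [load 185/185]
  85 → USB stick 4 (new)  [load 85/185]
  160 → USB stick 5 (new)  [load 160/185]
  105 → USB stick 6 (new)  [load 105/185]
  45 → USB stick 4  [load 130/185]
  115 → USB stick 7 (new)  [load 115/185]
  45 → USB stick 4  [load 175/185]
  85 → USB stick 8 (new)  [load 85/185]
8 USB sticks opened.

8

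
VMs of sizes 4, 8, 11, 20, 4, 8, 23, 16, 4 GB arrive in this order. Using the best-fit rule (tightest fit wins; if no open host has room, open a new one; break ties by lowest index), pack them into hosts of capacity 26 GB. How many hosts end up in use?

  4 → host 1 (new)  [load 4/26]
  8 → host 1  [load 12/26]
  11 → host 1  [load 23/26]
  20 → host 2 (new)  [load 20/26]
  4 → host 2  [load 24/26]
  8 → host 3 (new)  [load 8/26]
  23 → host 4 (new)  [load 23/26]
  16 → host 3  [load 24/26]
  4 → host 5 (new)  [load 4/26]
5 hosts opened.

5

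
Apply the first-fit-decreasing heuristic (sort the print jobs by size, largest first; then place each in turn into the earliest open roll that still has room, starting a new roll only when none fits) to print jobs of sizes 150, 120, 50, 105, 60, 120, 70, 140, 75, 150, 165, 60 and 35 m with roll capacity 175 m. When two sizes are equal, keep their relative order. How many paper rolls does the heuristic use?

9

Sorted descending: 165, 150, 150, 140, 120, 120, 105, 75, 70, 60, 60, 50, 35.
  165 → roll 1 (new)  [load 165/175]
  150 → roll 2 (new)  [load 150/175]
  150 → roll 3 (new)  [load 150/175]
  140 → roll 4 (new)  [load 140/175]
  120 → roll 5 (new)  [load 120/175]
  120 → roll 6 (new)  [load 120/175]
  105 → roll 7 (new)  [load 105/175]
  75 → roll 8 (new)  [load 75/175]
  70 → roll 7  [load 175/175]
  60 → roll 8  [load 135/175]
  60 → roll 9 (new)  [load 60/175]
  50 → roll 5  [load 170/175]
  35 → roll 4  [load 175/175]
9 paper rolls opened.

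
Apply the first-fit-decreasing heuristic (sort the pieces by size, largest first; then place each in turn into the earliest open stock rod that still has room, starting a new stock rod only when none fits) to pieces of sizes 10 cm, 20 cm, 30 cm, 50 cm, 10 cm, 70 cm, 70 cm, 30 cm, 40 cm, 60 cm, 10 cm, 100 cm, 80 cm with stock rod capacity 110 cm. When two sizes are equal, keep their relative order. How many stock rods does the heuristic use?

Sorted descending: 100, 80, 70, 70, 60, 50, 40, 30, 30, 20, 10, 10, 10.
  100 → stock rod 1 (new)  [load 100/110]
  80 → stock rod 2 (new)  [load 80/110]
  70 → stock rod 3 (new)  [load 70/110]
  70 → stock rod 4 (new)  [load 70/110]
  60 → stock rod 5 (new)  [load 60/110]
  50 → stock rod 5  [load 110/110]
  40 → stock rod 3  [load 110/110]
  30 → stock rod 2  [load 110/110]
  30 → stock rod 4  [load 100/110]
  20 → stock rod 6 (new)  [load 20/110]
  10 → stock rod 1  [load 110/110]
  10 → stock rod 4  [load 110/110]
  10 → stock rod 6  [load 30/110]
6 stock rods opened.

6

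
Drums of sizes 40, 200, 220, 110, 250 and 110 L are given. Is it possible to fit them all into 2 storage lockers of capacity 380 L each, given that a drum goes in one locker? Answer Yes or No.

Total = 930 L; ⌈930/380⌉ = 3.
At least 3 storage lockers are required, but only 2 are allowed.

No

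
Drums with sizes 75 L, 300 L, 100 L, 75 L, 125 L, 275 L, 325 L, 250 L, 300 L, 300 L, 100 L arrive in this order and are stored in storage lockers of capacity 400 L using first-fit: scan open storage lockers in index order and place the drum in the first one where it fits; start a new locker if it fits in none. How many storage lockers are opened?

7

  75 → locker 1 (new)  [load 75/400]
  300 → locker 1  [load 375/400]
  100 → locker 2 (new)  [load 100/400]
  75 → locker 2  [load 175/400]
  125 → locker 2  [load 300/400]
  275 → locker 3 (new)  [load 275/400]
  325 → locker 4 (new)  [load 325/400]
  250 → locker 5 (new)  [load 250/400]
  300 → locker 6 (new)  [load 300/400]
  300 → locker 7 (new)  [load 300/400]
  100 → locker 2  [load 400/400]
7 storage lockers opened.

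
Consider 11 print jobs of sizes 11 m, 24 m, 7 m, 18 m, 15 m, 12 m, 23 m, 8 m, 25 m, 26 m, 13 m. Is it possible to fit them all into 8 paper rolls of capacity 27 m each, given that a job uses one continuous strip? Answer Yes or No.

Yes

A valid assignment using 8 paper rolls:
  roll 1: 26 = 26
  roll 2: 25 = 25
  roll 3: 24 = 24
  roll 4: 23 = 23
  roll 5: 18 + 8 = 26
  roll 6: 15 + 12 = 27
  roll 7: 13 + 11 = 24
  roll 8: 7 = 7
Every load is within 27 m, so 8 paper rolls suffice.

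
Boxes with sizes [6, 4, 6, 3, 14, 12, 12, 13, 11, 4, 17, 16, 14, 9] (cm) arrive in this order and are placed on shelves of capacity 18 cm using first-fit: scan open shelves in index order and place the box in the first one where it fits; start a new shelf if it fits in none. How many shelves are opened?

  6 → shelf 1 (new)  [load 6/18]
  4 → shelf 1  [load 10/18]
  6 → shelf 1  [load 16/18]
  3 → shelf 2 (new)  [load 3/18]
  14 → shelf 2  [load 17/18]
  12 → shelf 3 (new)  [load 12/18]
  12 → shelf 4 (new)  [load 12/18]
  13 → shelf 5 (new)  [load 13/18]
  11 → shelf 6 (new)  [load 11/18]
  4 → shelf 3  [load 16/18]
  17 → shelf 7 (new)  [load 17/18]
  16 → shelf 8 (new)  [load 16/18]
  14 → shelf 9 (new)  [load 14/18]
  9 → shelf 10 (new)  [load 9/18]
10 shelves opened.

10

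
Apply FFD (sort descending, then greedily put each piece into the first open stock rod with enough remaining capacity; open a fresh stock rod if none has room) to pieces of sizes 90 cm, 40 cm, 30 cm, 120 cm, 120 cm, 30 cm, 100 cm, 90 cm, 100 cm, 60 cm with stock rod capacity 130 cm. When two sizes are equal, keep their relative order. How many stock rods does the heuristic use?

7

Sorted descending: 120, 120, 100, 100, 90, 90, 60, 40, 30, 30.
  120 → stock rod 1 (new)  [load 120/130]
  120 → stock rod 2 (new)  [load 120/130]
  100 → stock rod 3 (new)  [load 100/130]
  100 → stock rod 4 (new)  [load 100/130]
  90 → stock rod 5 (new)  [load 90/130]
  90 → stock rod 6 (new)  [load 90/130]
  60 → stock rod 7 (new)  [load 60/130]
  40 → stock rod 5  [load 130/130]
  30 → stock rod 3  [load 130/130]
  30 → stock rod 4  [load 130/130]
7 stock rods opened.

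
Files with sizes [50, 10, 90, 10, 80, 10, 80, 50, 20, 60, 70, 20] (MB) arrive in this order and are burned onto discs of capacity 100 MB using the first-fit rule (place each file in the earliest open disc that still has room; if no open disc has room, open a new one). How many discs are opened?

7

  50 → disc 1 (new)  [load 50/100]
  10 → disc 1  [load 60/100]
  90 → disc 2 (new)  [load 90/100]
  10 → disc 1  [load 70/100]
  80 → disc 3 (new)  [load 80/100]
  10 → disc 1  [load 80/100]
  80 → disc 4 (new)  [load 80/100]
  50 → disc 5 (new)  [load 50/100]
  20 → disc 1  [load 100/100]
  60 → disc 6 (new)  [load 60/100]
  70 → disc 7 (new)  [load 70/100]
  20 → disc 3  [load 100/100]
7 discs opened.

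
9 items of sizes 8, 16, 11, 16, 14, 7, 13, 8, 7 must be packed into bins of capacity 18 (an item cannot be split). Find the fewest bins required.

Total = 16 + 16 + 14 + 13 + 11 + 8 + 8 + 7 + 7 = 100.
Lower bound: ⌈100/18⌉ = 6 bins.
A packing using 7 bins:
  bin 1: 16 = 16
  bin 2: 16 = 16
  bin 3: 14 = 14
  bin 4: 13 = 13
  bin 5: 11 + 7 = 18
  bin 6: 8 + 8 = 16
  bin 7: 7 = 7
No arrangement into 6 bins stays within capacity, so 7 is optimal.

7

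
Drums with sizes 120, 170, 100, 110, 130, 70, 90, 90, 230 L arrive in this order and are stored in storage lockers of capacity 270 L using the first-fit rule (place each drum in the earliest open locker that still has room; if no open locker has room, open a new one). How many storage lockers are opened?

5

  120 → locker 1 (new)  [load 120/270]
  170 → locker 2 (new)  [load 170/270]
  100 → locker 1  [load 220/270]
  110 → locker 3 (new)  [load 110/270]
  130 → locker 3  [load 240/270]
  70 → locker 2  [load 240/270]
  90 → locker 4 (new)  [load 90/270]
  90 → locker 4  [load 180/270]
  230 → locker 5 (new)  [load 230/270]
5 storage lockers opened.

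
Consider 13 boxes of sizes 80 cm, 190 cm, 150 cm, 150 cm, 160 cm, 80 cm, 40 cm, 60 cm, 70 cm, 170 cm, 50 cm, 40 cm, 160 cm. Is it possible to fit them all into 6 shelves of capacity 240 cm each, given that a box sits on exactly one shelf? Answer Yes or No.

Yes

A valid assignment using 6 shelves:
  shelf 1: 190 + 50 = 240
  shelf 2: 170 + 70 = 240
  shelf 3: 160 + 80 = 240
  shelf 4: 160 + 80 = 240
  shelf 5: 150 + 60 = 210
  shelf 6: 150 + 40 + 40 = 230
Every load is within 240 cm, so 6 shelves suffice.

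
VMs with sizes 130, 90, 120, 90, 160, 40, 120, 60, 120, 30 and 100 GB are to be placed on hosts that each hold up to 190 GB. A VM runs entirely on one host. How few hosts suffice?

Total = 160 + 130 + 120 + 120 + 120 + 100 + 90 + 90 + 60 + 40 + 30 = 1060 GB.
Lower bound: ⌈1060/190⌉ = 6 hosts.
A packing using 7 hosts:
  host 1: 160 + 30 = 190
  host 2: 130 + 60 = 190
  host 3: 120 + 40 = 160
  host 4: 120 = 120
  host 5: 120 = 120
  host 6: 100 + 90 = 190
  host 7: 90 = 90
No arrangement into 6 hosts stays within capacity, so 7 is optimal.

7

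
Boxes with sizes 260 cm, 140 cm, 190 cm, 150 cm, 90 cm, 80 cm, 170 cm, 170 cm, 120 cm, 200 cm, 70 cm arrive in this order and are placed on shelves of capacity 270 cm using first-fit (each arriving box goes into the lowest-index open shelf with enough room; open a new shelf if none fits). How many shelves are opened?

7

  260 → shelf 1 (new)  [load 260/270]
  140 → shelf 2 (new)  [load 140/270]
  190 → shelf 3 (new)  [load 190/270]
  150 → shelf 4 (new)  [load 150/270]
  90 → shelf 2  [load 230/270]
  80 → shelf 3  [load 270/270]
  170 → shelf 5 (new)  [load 170/270]
  170 → shelf 6 (new)  [load 170/270]
  120 → shelf 4  [load 270/270]
  200 → shelf 7 (new)  [load 200/270]
  70 → shelf 5  [load 240/270]
7 shelves opened.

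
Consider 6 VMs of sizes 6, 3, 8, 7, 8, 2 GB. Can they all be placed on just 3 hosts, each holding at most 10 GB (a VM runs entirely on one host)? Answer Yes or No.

Total = 34 GB; ⌈34/10⌉ = 4.
At least 4 hosts are required, but only 3 are allowed.

No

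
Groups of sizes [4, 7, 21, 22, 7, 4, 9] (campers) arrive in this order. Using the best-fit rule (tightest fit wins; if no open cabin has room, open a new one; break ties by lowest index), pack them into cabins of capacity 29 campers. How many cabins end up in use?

  4 → cabin 1 (new)  [load 4/29]
  7 → cabin 1  [load 11/29]
  21 → cabin 2 (new)  [load 21/29]
  22 → cabin 3 (new)  [load 22/29]
  7 → cabin 3  [load 29/29]
  4 → cabin 2  [load 25/29]
  9 → cabin 1  [load 20/29]
3 cabins opened.

3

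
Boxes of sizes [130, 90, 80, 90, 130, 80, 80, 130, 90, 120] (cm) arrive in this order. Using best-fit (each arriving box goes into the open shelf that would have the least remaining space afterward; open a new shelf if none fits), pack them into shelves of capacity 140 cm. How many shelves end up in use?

  130 → shelf 1 (new)  [load 130/140]
  90 → shelf 2 (new)  [load 90/140]
  80 → shelf 3 (new)  [load 80/140]
  90 → shelf 4 (new)  [load 90/140]
  130 → shelf 5 (new)  [load 130/140]
  80 → shelf 6 (new)  [load 80/140]
  80 → shelf 7 (new)  [load 80/140]
  130 → shelf 8 (new)  [load 130/140]
  90 → shelf 9 (new)  [load 90/140]
  120 → shelf 10 (new)  [load 120/140]
10 shelves opened.

10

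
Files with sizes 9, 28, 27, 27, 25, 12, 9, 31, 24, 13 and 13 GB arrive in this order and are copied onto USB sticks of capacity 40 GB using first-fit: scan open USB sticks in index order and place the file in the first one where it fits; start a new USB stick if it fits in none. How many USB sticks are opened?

6

  9 → USB stick 1 (new)  [load 9/40]
  28 → USB stick 1  [load 37/40]
  27 → USB stick 2 (new)  [load 27/40]
  27 → USB stick 3 (new)  [load 27/40]
  25 → USB stick 4 (new)  [load 25/40]
  12 → USB stick 2  [load 39/40]
  9 → USB stick 3  [load 36/40]
  31 → USB stick 5 (new)  [load 31/40]
  24 → USB stick 6 (new)  [load 24/40]
  13 → USB stick 4  [load 38/40]
  13 → USB stick 6  [load 37/40]
6 USB sticks opened.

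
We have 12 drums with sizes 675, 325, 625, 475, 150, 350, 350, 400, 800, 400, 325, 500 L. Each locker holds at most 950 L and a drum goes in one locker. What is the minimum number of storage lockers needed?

Total = 800 + 675 + 625 + 500 + 475 + 400 + 400 + 350 + 350 + 325 + 325 + 150 = 5375 L.
Lower bound: ⌈5375/950⌉ = 6 storage lockers.
A packing using 7 storage lockers:
  locker 1: 800 + 150 = 950
  locker 2: 675 = 675
  locker 3: 625 + 325 = 950
  locker 4: 500 + 400 = 900
  locker 5: 475 + 400 = 875
  locker 6: 350 + 350 = 700
  locker 7: 325 = 325
No arrangement into 6 storage lockers stays within capacity, so 7 is optimal.

7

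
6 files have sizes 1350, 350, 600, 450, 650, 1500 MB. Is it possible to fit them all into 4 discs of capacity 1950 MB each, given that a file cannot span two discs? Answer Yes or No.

Yes

A valid assignment using 3 discs:
  disc 1: 1500 + 450 = 1950
  disc 2: 1350 + 600 = 1950
  disc 3: 650 + 350 = 1000
That uses only 3 ≤ 4, so 4 discs are enough.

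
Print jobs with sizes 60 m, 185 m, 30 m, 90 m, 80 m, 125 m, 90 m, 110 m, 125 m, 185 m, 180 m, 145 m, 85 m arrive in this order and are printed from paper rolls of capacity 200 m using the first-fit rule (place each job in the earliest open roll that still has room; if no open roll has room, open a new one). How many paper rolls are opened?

  60 → roll 1 (new)  [load 60/200]
  185 → roll 2 (new)  [load 185/200]
  30 → roll 1  [load 90/200]
  90 → roll 1  [load 180/200]
  80 → roll 3 (new)  [load 80/200]
  125 → roll 4 (new)  [load 125/200]
  90 → roll 3  [load 170/200]
  110 → roll 5 (new)  [load 110/200]
  125 → roll 6 (new)  [load 125/200]
  185 → roll 7 (new)  [load 185/200]
  180 → roll 8 (new)  [load 180/200]
  145 → roll 9 (new)  [load 145/200]
  85 → roll 5  [load 195/200]
9 paper rolls opened.

9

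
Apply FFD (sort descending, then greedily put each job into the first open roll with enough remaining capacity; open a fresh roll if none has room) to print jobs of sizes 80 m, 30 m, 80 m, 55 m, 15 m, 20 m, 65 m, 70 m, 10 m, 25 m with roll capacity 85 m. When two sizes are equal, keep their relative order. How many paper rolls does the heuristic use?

6

Sorted descending: 80, 80, 70, 65, 55, 30, 25, 20, 15, 10.
  80 → roll 1 (new)  [load 80/85]
  80 → roll 2 (new)  [load 80/85]
  70 → roll 3 (new)  [load 70/85]
  65 → roll 4 (new)  [load 65/85]
  55 → roll 5 (new)  [load 55/85]
  30 → roll 5  [load 85/85]
  25 → roll 6 (new)  [load 25/85]
  20 → roll 4  [load 85/85]
  15 → roll 3  [load 85/85]
  10 → roll 6  [load 35/85]
6 paper rolls opened.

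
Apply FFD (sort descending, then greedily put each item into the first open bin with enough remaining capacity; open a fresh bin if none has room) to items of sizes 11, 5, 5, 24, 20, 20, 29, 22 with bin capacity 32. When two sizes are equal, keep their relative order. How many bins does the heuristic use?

Sorted descending: 29, 24, 22, 20, 20, 11, 5, 5.
  29 → bin 1 (new)  [load 29/32]
  24 → bin 2 (new)  [load 24/32]
  22 → bin 3 (new)  [load 22/32]
  20 → bin 4 (new)  [load 20/32]
  20 → bin 5 (new)  [load 20/32]
  11 → bin 4  [load 31/32]
  5 → bin 2  [load 29/32]
  5 → bin 3  [load 27/32]
5 bins opened.

5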